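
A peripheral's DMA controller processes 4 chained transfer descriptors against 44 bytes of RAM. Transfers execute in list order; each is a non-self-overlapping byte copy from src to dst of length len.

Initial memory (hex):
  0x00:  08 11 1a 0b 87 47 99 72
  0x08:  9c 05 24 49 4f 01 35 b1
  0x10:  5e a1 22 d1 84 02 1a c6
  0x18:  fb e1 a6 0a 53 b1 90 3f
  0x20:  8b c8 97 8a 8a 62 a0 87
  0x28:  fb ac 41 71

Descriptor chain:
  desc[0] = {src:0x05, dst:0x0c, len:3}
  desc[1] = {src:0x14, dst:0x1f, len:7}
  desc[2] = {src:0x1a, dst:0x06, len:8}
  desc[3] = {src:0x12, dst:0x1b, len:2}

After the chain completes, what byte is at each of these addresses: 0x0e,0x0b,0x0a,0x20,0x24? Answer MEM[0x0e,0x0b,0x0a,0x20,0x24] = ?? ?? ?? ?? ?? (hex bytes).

[0] 0x05->0x0c len=3 : 47 99 72
[1] 0x14->0x1f len=7 : 84 02 1a c6 fb e1 a6
[2] 0x1a->0x06 len=8 : a6 0a 53 b1 90 84 02 1a
[3] 0x12->0x1b len=2 : 22 d1
query mem[0x0e]=0x72, mem[0x0b]=0x84, mem[0x0a]=0x90, mem[0x20]=0x02, mem[0x24]=0xe1

MEM[0x0e,0x0b,0x0a,0x20,0x24] = 72 84 90 02 e1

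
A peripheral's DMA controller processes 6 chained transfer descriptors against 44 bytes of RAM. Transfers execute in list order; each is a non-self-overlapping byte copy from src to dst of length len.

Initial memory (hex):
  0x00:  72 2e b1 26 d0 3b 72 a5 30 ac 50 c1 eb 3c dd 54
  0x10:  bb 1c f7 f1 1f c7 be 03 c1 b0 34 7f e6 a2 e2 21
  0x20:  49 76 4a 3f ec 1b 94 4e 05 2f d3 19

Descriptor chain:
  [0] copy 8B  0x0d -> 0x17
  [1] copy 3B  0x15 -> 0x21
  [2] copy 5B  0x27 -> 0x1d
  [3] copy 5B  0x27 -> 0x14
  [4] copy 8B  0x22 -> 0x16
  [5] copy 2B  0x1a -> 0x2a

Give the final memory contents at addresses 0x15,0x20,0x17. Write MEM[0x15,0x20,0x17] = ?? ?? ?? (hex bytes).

MEM[0x15,0x20,0x17] = 05 d3 3c

#0 dst[0x17+8] := {0x3c,0xdd,0x54,0xbb,0x1c,0xf7,0xf1,0x1f}
#1 dst[0x21+3] := {0xc7,0xbe,0x3c}
#2 dst[0x1d+5] := {0x4e,0x05,0x2f,0xd3,0x19}
#3 dst[0x14+5] := {0x4e,0x05,0x2f,0xd3,0x19}
#4 dst[0x16+8] := {0xbe,0x3c,0xec,0x1b,0x94,0x4e,0x05,0x2f}
#5 dst[0x2a+2] := {0x94,0x4e}
query mem[0x15]=0x05, mem[0x20]=0xd3, mem[0x17]=0x3c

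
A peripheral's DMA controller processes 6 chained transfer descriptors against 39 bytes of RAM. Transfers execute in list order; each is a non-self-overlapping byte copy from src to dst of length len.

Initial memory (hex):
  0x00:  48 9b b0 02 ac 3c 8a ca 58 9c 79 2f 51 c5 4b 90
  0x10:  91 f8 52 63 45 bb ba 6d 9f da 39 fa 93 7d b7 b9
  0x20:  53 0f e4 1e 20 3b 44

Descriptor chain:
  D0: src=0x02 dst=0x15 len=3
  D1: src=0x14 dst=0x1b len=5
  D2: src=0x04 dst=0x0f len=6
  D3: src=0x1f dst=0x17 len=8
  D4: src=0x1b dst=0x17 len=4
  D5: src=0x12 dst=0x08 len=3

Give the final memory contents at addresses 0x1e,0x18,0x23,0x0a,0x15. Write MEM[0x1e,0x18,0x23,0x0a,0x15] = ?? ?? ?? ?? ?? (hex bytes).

MEM[0x1e,0x18,0x23,0x0a,0x15] = 44 20 1e 9c b0

D0: mem[0x15..0x17] <- [b0 02 ac]
D1: mem[0x1b..0x1f] <- [45 b0 02 ac 9f]
D2: mem[0x0f..0x14] <- [ac 3c 8a ca 58 9c]
D3: mem[0x17..0x1e] <- [9f 53 0f e4 1e 20 3b 44]
D4: mem[0x17..0x1a] <- [1e 20 3b 44]
D5: mem[0x08..0x0a] <- [ca 58 9c]
query mem[0x1e]=0x44, mem[0x18]=0x20, mem[0x23]=0x1e, mem[0x0a]=0x9c, mem[0x15]=0xb0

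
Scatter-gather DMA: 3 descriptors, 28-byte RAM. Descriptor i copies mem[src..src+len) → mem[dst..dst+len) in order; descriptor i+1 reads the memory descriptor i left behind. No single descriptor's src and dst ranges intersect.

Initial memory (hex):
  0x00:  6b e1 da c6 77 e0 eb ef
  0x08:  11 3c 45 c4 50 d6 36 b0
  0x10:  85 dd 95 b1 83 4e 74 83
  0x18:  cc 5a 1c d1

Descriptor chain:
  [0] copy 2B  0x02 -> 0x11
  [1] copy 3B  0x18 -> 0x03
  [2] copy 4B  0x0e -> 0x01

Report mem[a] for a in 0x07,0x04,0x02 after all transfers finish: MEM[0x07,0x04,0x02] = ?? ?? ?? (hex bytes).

MEM[0x07,0x04,0x02] = ef da b0

#0 dst[0x11+2] := {0xda,0xc6}
#1 dst[0x03+3] := {0xcc,0x5a,0x1c}
#2 dst[0x01+4] := {0x36,0xb0,0x85,0xda}
query mem[0x07]=0xef, mem[0x04]=0xda, mem[0x02]=0xb0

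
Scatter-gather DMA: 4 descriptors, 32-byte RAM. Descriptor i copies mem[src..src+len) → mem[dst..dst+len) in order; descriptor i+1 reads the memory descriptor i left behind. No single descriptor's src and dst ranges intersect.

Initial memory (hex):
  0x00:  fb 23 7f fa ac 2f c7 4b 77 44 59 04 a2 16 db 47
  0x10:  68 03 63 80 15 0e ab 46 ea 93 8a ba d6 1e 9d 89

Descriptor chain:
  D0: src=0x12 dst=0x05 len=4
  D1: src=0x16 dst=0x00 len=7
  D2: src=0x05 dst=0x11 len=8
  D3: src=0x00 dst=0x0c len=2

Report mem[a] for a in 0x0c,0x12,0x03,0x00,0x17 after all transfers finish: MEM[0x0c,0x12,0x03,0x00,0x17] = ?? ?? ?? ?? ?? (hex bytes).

  after D0: wrote 4B at 0x05 = 6380150e
  after D1: wrote 7B at 0x00 = ab46ea938abad6
  after D2: wrote 8B at 0x11 = bad6150e445904a2
  after D3: wrote 2B at 0x0c = ab46
query mem[0x0c]=0xab, mem[0x12]=0xd6, mem[0x03]=0x93, mem[0x00]=0xab, mem[0x17]=0x04

MEM[0x0c,0x12,0x03,0x00,0x17] = ab d6 93 ab 04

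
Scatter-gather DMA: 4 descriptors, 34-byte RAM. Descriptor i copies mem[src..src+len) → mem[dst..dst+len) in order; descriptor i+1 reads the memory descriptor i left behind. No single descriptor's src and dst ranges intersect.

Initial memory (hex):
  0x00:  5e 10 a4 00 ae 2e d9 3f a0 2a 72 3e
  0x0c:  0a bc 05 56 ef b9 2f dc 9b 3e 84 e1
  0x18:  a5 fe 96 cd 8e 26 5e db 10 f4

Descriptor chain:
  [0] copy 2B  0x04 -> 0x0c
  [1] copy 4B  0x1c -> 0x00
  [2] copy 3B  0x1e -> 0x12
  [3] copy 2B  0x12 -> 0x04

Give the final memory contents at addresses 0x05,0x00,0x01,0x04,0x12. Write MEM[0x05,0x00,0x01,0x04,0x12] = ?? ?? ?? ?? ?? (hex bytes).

  after D0: wrote 2B at 0x0c = ae2e
  after D1: wrote 4B at 0x00 = 8e265edb
  after D2: wrote 3B at 0x12 = 5edb10
  after D3: wrote 2B at 0x04 = 5edb
query mem[0x05]=0xdb, mem[0x00]=0x8e, mem[0x01]=0x26, mem[0x04]=0x5e, mem[0x12]=0x5e

MEM[0x05,0x00,0x01,0x04,0x12] = db 8e 26 5e 5e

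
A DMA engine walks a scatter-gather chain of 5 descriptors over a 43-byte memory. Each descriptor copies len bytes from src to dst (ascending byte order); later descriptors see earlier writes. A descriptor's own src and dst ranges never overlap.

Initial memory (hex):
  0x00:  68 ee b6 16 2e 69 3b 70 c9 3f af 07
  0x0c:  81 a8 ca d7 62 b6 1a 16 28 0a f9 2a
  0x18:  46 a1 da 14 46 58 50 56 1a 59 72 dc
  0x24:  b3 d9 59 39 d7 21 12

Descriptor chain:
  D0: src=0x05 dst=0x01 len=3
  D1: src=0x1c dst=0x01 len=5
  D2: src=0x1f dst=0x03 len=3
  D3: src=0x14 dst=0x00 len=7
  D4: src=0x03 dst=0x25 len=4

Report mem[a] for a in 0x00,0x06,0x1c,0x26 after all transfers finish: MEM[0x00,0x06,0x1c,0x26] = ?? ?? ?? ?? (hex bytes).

D0: mem[0x01..0x03] <- [69 3b 70]
D1: mem[0x01..0x05] <- [46 58 50 56 1a]
D2: mem[0x03..0x05] <- [56 1a 59]
D3: mem[0x00..0x06] <- [28 0a f9 2a 46 a1 da]
D4: mem[0x25..0x28] <- [2a 46 a1 da]
query mem[0x00]=0x28, mem[0x06]=0xda, mem[0x1c]=0x46, mem[0x26]=0x46

MEM[0x00,0x06,0x1c,0x26] = 28 da 46 46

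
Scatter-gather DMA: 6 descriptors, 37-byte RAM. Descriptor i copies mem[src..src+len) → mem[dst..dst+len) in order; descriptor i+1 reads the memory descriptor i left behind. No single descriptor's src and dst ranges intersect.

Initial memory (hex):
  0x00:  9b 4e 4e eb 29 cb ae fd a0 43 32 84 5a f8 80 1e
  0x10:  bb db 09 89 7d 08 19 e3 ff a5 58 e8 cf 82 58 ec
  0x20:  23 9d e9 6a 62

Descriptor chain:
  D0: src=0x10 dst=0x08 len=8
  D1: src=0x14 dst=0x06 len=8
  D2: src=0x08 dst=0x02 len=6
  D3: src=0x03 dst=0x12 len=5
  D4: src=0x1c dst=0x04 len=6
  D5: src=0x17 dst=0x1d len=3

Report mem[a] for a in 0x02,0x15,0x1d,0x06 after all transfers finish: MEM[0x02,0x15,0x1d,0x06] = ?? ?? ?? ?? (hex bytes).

MEM[0x02,0x15,0x1d,0x06] = 19 58 e3 58

D0: mem[0x08..0x0f] <- [bb db 09 89 7d 08 19 e3]
D1: mem[0x06..0x0d] <- [7d 08 19 e3 ff a5 58 e8]
D2: mem[0x02..0x07] <- [19 e3 ff a5 58 e8]
D3: mem[0x12..0x16] <- [e3 ff a5 58 e8]
D4: mem[0x04..0x09] <- [cf 82 58 ec 23 9d]
D5: mem[0x1d..0x1f] <- [e3 ff a5]
query mem[0x02]=0x19, mem[0x15]=0x58, mem[0x1d]=0xe3, mem[0x06]=0x58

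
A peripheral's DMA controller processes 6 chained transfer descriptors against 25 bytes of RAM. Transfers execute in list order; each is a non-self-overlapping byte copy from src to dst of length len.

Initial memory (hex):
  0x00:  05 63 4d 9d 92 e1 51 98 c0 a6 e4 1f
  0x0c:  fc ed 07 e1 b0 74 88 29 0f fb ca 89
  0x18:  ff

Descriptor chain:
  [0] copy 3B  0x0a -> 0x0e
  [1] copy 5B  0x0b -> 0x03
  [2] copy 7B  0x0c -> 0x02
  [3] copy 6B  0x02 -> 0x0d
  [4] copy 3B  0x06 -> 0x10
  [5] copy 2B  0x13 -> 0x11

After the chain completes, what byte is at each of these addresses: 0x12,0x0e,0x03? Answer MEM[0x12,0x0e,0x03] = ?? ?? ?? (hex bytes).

  after D0: wrote 3B at 0x0e = e41ffc
  after D1: wrote 5B at 0x03 = 1ffcede41f
  after D2: wrote 7B at 0x02 = fcede41ffc7488
  after D3: wrote 6B at 0x0d = fcede41ffc74
  after D4: wrote 3B at 0x10 = fc7488
  after D5: wrote 2B at 0x11 = 290f
query mem[0x12]=0x0f, mem[0x0e]=0xed, mem[0x03]=0xed

MEM[0x12,0x0e,0x03] = 0f ed ed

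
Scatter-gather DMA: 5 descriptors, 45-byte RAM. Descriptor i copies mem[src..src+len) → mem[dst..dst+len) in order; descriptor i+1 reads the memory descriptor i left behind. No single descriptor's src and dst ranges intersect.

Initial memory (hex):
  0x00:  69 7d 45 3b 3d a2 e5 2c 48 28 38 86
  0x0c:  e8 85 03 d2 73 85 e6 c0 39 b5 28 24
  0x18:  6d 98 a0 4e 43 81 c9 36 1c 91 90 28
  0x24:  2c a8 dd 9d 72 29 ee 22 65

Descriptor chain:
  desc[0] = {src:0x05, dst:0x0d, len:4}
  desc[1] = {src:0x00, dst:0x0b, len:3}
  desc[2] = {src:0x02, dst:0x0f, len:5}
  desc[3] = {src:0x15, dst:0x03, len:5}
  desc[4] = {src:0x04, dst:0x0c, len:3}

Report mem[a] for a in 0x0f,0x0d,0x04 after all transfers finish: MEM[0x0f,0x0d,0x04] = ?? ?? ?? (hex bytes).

MEM[0x0f,0x0d,0x04] = 45 24 28

#0 dst[0x0d+4] := {0xa2,0xe5,0x2c,0x48}
#1 dst[0x0b+3] := {0x69,0x7d,0x45}
#2 dst[0x0f+5] := {0x45,0x3b,0x3d,0xa2,0xe5}
#3 dst[0x03+5] := {0xb5,0x28,0x24,0x6d,0x98}
#4 dst[0x0c+3] := {0x28,0x24,0x6d}
query mem[0x0f]=0x45, mem[0x0d]=0x24, mem[0x04]=0x28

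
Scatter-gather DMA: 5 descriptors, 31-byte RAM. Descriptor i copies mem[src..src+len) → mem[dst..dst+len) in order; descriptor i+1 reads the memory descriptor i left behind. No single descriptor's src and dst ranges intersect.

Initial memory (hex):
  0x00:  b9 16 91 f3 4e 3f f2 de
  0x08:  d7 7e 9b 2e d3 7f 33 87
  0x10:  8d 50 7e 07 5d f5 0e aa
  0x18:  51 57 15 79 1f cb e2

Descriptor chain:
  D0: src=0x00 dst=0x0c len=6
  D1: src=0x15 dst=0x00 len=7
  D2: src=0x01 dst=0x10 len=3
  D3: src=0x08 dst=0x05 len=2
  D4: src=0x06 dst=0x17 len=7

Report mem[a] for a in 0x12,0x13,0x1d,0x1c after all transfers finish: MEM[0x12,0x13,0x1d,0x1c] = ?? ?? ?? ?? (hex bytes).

MEM[0x12,0x13,0x1d,0x1c] = 51 07 b9 2e

  after D0: wrote 6B at 0x0c = b91691f34e3f
  after D1: wrote 7B at 0x00 = f50eaa51571579
  after D2: wrote 3B at 0x10 = 0eaa51
  after D3: wrote 2B at 0x05 = d77e
  after D4: wrote 7B at 0x17 = 7eded77e9b2eb9
query mem[0x12]=0x51, mem[0x13]=0x07, mem[0x1d]=0xb9, mem[0x1c]=0x2e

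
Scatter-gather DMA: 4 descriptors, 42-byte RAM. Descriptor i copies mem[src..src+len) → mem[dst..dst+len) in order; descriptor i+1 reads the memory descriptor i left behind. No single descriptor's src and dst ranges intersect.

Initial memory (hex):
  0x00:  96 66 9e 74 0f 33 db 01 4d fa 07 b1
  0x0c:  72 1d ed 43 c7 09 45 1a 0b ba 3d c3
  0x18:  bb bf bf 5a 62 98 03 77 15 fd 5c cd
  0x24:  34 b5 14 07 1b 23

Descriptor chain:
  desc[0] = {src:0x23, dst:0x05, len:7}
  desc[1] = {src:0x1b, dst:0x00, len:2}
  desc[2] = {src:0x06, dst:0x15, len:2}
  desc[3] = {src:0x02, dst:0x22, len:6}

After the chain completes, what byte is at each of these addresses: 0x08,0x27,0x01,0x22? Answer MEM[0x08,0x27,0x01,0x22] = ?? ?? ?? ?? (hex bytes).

[0] 0x23->0x05 len=7 : cd 34 b5 14 07 1b 23
[1] 0x1b->0x00 len=2 : 5a 62
[2] 0x06->0x15 len=2 : 34 b5
[3] 0x02->0x22 len=6 : 9e 74 0f cd 34 b5
query mem[0x08]=0x14, mem[0x27]=0xb5, mem[0x01]=0x62, mem[0x22]=0x9e

MEM[0x08,0x27,0x01,0x22] = 14 b5 62 9e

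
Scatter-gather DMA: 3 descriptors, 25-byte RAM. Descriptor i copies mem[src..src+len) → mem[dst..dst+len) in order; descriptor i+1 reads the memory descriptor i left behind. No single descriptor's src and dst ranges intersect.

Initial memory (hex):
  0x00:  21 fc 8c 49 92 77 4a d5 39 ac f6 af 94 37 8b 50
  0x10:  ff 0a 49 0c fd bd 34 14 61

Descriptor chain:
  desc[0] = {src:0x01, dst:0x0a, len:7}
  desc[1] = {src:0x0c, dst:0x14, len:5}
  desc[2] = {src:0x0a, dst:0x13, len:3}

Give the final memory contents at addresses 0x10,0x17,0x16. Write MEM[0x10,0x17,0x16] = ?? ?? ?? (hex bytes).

MEM[0x10,0x17,0x16] = d5 4a 77

#0 dst[0x0a+7] := {0xfc,0x8c,0x49,0x92,0x77,0x4a,0xd5}
#1 dst[0x14+5] := {0x49,0x92,0x77,0x4a,0xd5}
#2 dst[0x13+3] := {0xfc,0x8c,0x49}
query mem[0x10]=0xd5, mem[0x17]=0x4a, mem[0x16]=0x77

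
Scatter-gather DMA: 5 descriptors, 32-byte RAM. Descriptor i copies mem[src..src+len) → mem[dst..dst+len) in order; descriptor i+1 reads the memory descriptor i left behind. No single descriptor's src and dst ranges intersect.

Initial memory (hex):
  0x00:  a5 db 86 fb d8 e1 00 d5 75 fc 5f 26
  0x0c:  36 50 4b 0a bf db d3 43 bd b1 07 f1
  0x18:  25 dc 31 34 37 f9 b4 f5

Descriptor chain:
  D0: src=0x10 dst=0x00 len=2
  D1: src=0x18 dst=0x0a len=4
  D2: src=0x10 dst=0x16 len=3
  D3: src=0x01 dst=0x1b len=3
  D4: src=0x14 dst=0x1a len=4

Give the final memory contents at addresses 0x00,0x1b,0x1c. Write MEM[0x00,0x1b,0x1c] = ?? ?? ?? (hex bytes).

D0: mem[0x00..0x01] <- [bf db]
D1: mem[0x0a..0x0d] <- [25 dc 31 34]
D2: mem[0x16..0x18] <- [bf db d3]
D3: mem[0x1b..0x1d] <- [db 86 fb]
D4: mem[0x1a..0x1d] <- [bd b1 bf db]
query mem[0x00]=0xbf, mem[0x1b]=0xb1, mem[0x1c]=0xbf

MEM[0x00,0x1b,0x1c] = bf b1 bf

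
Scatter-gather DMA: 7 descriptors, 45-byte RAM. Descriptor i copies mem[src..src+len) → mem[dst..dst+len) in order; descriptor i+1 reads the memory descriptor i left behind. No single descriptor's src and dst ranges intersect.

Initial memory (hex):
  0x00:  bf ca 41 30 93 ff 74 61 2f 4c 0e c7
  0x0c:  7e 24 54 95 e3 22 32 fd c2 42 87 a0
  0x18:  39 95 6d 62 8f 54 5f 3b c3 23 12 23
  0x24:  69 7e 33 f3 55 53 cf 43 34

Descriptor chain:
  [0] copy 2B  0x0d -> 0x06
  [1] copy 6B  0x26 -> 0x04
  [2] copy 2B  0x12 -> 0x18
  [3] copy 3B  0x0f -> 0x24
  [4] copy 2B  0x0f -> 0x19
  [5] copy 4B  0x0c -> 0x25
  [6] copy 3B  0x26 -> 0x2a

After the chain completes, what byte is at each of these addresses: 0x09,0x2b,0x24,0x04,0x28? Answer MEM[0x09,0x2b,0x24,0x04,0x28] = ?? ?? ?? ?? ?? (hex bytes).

MEM[0x09,0x2b,0x24,0x04,0x28] = 43 54 95 33 95

  after D0: wrote 2B at 0x06 = 2454
  after D1: wrote 6B at 0x04 = 33f35553cf43
  after D2: wrote 2B at 0x18 = 32fd
  after D3: wrote 3B at 0x24 = 95e322
  after D4: wrote 2B at 0x19 = 95e3
  after D5: wrote 4B at 0x25 = 7e245495
  after D6: wrote 3B at 0x2a = 245495
query mem[0x09]=0x43, mem[0x2b]=0x54, mem[0x24]=0x95, mem[0x04]=0x33, mem[0x28]=0x95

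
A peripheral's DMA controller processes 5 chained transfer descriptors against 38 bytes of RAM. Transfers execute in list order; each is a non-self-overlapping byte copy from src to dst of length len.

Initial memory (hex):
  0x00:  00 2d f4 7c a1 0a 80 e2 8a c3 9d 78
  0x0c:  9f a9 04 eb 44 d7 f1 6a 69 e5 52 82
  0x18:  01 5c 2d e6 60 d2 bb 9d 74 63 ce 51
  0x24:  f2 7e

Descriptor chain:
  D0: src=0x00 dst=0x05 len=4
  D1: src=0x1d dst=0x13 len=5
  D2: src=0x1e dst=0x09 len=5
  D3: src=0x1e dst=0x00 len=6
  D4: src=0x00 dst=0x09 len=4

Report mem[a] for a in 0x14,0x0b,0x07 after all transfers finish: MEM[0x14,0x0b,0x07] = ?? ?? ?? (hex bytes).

D0: mem[0x05..0x08] <- [00 2d f4 7c]
D1: mem[0x13..0x17] <- [d2 bb 9d 74 63]
D2: mem[0x09..0x0d] <- [bb 9d 74 63 ce]
D3: mem[0x00..0x05] <- [bb 9d 74 63 ce 51]
D4: mem[0x09..0x0c] <- [bb 9d 74 63]
query mem[0x14]=0xbb, mem[0x0b]=0x74, mem[0x07]=0xf4

MEM[0x14,0x0b,0x07] = bb 74 f4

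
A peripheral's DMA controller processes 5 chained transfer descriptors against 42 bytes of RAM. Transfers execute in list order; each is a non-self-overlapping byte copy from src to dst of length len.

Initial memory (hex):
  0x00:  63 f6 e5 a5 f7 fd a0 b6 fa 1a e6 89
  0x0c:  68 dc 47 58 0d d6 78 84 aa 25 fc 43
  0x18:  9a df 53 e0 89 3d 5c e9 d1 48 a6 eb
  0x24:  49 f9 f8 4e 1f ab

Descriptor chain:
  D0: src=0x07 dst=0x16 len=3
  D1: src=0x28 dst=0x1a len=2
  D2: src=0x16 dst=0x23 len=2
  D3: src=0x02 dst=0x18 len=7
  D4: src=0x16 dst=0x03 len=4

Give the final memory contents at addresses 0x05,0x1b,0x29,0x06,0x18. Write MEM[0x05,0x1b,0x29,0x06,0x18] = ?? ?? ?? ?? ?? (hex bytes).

MEM[0x05,0x1b,0x29,0x06,0x18] = e5 fd ab a5 e5

[0] 0x07->0x16 len=3 : b6 fa 1a
[1] 0x28->0x1a len=2 : 1f ab
[2] 0x16->0x23 len=2 : b6 fa
[3] 0x02->0x18 len=7 : e5 a5 f7 fd a0 b6 fa
[4] 0x16->0x03 len=4 : b6 fa e5 a5
query mem[0x05]=0xe5, mem[0x1b]=0xfd, mem[0x29]=0xab, mem[0x06]=0xa5, mem[0x18]=0xe5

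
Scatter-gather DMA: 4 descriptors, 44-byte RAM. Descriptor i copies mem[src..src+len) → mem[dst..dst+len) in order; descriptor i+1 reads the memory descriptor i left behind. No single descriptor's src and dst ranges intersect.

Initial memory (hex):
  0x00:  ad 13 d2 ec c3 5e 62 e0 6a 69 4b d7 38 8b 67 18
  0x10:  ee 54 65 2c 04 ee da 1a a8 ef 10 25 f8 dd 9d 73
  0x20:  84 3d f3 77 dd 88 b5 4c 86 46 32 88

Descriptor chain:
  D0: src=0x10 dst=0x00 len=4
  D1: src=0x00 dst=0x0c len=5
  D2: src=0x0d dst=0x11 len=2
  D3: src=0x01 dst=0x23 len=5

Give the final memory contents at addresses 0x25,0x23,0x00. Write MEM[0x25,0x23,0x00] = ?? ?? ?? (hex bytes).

MEM[0x25,0x23,0x00] = 2c 54 ee

D0: mem[0x00..0x03] <- [ee 54 65 2c]
D1: mem[0x0c..0x10] <- [ee 54 65 2c c3]
D2: mem[0x11..0x12] <- [54 65]
D3: mem[0x23..0x27] <- [54 65 2c c3 5e]
query mem[0x25]=0x2c, mem[0x23]=0x54, mem[0x00]=0xee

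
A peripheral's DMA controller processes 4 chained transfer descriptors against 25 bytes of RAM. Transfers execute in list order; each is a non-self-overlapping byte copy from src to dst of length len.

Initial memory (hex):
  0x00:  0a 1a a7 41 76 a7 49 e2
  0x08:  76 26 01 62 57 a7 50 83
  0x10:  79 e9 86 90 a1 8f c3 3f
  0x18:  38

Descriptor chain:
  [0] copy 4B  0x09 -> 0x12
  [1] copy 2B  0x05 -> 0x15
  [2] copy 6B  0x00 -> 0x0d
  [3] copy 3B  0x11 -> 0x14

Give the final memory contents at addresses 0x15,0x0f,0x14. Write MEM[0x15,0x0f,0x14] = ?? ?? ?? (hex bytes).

MEM[0x15,0x0f,0x14] = a7 a7 76

#0 dst[0x12+4] := {0x26,0x01,0x62,0x57}
#1 dst[0x15+2] := {0xa7,0x49}
#2 dst[0x0d+6] := {0x0a,0x1a,0xa7,0x41,0x76,0xa7}
#3 dst[0x14+3] := {0x76,0xa7,0x01}
query mem[0x15]=0xa7, mem[0x0f]=0xa7, mem[0x14]=0x76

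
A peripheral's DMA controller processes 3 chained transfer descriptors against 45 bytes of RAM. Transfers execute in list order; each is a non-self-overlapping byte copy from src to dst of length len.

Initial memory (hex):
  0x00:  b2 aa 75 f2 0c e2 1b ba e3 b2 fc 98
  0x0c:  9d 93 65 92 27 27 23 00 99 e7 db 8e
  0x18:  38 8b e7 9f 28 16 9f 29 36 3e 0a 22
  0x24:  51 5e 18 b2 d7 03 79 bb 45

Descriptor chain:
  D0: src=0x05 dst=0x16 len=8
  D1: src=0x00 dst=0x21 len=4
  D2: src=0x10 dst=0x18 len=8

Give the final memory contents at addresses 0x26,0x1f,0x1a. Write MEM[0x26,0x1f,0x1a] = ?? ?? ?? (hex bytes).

MEM[0x26,0x1f,0x1a] = 18 1b 23

[0] 0x05->0x16 len=8 : e2 1b ba e3 b2 fc 98 9d
[1] 0x00->0x21 len=4 : b2 aa 75 f2
[2] 0x10->0x18 len=8 : 27 27 23 00 99 e7 e2 1b
query mem[0x26]=0x18, mem[0x1f]=0x1b, mem[0x1a]=0x23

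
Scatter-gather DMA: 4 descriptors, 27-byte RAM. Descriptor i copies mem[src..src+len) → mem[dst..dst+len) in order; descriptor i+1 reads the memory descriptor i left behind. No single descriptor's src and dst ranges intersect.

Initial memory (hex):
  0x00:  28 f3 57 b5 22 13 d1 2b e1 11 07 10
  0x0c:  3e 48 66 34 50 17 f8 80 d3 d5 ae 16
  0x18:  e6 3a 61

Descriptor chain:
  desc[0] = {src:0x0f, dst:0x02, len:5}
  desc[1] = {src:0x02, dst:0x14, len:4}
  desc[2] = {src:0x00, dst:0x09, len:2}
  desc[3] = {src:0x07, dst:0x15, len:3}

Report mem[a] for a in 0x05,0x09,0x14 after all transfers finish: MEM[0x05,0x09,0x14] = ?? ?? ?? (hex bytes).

MEM[0x05,0x09,0x14] = f8 28 34

D0: mem[0x02..0x06] <- [34 50 17 f8 80]
D1: mem[0x14..0x17] <- [34 50 17 f8]
D2: mem[0x09..0x0a] <- [28 f3]
D3: mem[0x15..0x17] <- [2b e1 28]
query mem[0x05]=0xf8, mem[0x09]=0x28, mem[0x14]=0x34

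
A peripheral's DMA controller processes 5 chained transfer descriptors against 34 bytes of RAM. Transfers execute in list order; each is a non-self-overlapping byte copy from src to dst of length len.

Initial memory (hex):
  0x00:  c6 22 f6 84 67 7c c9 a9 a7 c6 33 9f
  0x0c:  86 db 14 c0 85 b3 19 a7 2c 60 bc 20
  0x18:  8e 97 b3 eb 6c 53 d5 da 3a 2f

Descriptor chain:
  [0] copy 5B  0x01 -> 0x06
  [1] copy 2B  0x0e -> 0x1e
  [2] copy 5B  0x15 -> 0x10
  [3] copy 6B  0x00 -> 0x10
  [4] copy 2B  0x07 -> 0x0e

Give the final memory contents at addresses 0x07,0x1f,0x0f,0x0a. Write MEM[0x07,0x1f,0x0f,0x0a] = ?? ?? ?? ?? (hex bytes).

  after D0: wrote 5B at 0x06 = 22f684677c
  after D1: wrote 2B at 0x1e = 14c0
  after D2: wrote 5B at 0x10 = 60bc208e97
  after D3: wrote 6B at 0x10 = c622f684677c
  after D4: wrote 2B at 0x0e = f684
query mem[0x07]=0xf6, mem[0x1f]=0xc0, mem[0x0f]=0x84, mem[0x0a]=0x7c

MEM[0x07,0x1f,0x0f,0x0a] = f6 c0 84 7c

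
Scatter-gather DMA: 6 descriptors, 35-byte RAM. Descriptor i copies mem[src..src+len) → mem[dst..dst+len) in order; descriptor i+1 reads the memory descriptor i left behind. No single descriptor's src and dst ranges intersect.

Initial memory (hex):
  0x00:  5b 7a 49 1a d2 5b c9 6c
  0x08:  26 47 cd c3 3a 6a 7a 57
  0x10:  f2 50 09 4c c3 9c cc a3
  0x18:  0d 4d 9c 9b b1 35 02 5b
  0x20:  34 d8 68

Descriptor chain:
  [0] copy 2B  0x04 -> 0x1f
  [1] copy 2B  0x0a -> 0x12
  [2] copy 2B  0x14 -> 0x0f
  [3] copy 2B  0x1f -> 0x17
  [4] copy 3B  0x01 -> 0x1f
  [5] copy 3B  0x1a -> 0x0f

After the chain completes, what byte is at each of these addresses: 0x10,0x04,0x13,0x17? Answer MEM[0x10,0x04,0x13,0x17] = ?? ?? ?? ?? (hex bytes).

MEM[0x10,0x04,0x13,0x17] = 9b d2 c3 d2

D0: mem[0x1f..0x20] <- [d2 5b]
D1: mem[0x12..0x13] <- [cd c3]
D2: mem[0x0f..0x10] <- [c3 9c]
D3: mem[0x17..0x18] <- [d2 5b]
D4: mem[0x1f..0x21] <- [7a 49 1a]
D5: mem[0x0f..0x11] <- [9c 9b b1]
query mem[0x10]=0x9b, mem[0x04]=0xd2, mem[0x13]=0xc3, mem[0x17]=0xd2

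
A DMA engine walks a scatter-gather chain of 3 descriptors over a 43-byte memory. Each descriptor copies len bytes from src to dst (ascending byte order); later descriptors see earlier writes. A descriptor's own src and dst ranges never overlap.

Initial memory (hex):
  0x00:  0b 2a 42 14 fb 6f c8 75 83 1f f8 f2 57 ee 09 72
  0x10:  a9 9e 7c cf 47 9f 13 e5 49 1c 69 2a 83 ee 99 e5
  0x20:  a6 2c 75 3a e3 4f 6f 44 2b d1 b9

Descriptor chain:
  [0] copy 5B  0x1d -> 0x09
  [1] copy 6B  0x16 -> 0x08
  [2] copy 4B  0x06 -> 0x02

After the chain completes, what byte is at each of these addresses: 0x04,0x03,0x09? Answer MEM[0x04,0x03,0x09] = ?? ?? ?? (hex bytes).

[0] 0x1d->0x09 len=5 : ee 99 e5 a6 2c
[1] 0x16->0x08 len=6 : 13 e5 49 1c 69 2a
[2] 0x06->0x02 len=4 : c8 75 13 e5
query mem[0x04]=0x13, mem[0x03]=0x75, mem[0x09]=0xe5

MEM[0x04,0x03,0x09] = 13 75 e5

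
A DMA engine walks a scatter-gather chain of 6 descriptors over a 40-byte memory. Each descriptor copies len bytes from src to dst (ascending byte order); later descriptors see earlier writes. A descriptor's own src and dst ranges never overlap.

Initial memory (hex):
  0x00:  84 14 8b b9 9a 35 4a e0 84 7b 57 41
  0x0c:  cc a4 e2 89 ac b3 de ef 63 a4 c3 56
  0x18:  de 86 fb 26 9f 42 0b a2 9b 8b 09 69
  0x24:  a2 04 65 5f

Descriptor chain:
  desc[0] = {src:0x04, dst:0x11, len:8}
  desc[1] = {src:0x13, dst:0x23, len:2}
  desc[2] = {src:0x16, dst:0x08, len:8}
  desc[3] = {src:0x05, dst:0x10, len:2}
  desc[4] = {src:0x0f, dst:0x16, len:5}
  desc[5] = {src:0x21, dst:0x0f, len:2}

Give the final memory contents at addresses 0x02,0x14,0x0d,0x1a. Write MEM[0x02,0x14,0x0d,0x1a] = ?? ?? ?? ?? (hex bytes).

D0: mem[0x11..0x18] <- [9a 35 4a e0 84 7b 57 41]
D1: mem[0x23..0x24] <- [4a e0]
D2: mem[0x08..0x0f] <- [7b 57 41 86 fb 26 9f 42]
D3: mem[0x10..0x11] <- [35 4a]
D4: mem[0x16..0x1a] <- [42 35 4a 35 4a]
D5: mem[0x0f..0x10] <- [8b 09]
query mem[0x02]=0x8b, mem[0x14]=0xe0, mem[0x0d]=0x26, mem[0x1a]=0x4a

MEM[0x02,0x14,0x0d,0x1a] = 8b e0 26 4a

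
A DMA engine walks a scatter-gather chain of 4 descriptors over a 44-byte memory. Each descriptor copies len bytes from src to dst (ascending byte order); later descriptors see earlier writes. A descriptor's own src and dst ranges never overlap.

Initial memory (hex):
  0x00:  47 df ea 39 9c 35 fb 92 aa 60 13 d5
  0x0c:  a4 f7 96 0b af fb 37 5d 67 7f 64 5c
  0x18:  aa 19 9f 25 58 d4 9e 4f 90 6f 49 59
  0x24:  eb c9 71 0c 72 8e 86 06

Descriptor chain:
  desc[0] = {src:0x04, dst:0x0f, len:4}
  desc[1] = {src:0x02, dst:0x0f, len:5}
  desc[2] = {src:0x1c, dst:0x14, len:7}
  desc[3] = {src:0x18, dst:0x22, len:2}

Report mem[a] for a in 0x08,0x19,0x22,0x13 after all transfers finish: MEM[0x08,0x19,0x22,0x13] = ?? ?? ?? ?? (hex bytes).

#0 dst[0x0f+4] := {0x9c,0x35,0xfb,0x92}
#1 dst[0x0f+5] := {0xea,0x39,0x9c,0x35,0xfb}
#2 dst[0x14+7] := {0x58,0xd4,0x9e,0x4f,0x90,0x6f,0x49}
#3 dst[0x22+2] := {0x90,0x6f}
query mem[0x08]=0xaa, mem[0x19]=0x6f, mem[0x22]=0x90, mem[0x13]=0xfb

MEM[0x08,0x19,0x22,0x13] = aa 6f 90 fb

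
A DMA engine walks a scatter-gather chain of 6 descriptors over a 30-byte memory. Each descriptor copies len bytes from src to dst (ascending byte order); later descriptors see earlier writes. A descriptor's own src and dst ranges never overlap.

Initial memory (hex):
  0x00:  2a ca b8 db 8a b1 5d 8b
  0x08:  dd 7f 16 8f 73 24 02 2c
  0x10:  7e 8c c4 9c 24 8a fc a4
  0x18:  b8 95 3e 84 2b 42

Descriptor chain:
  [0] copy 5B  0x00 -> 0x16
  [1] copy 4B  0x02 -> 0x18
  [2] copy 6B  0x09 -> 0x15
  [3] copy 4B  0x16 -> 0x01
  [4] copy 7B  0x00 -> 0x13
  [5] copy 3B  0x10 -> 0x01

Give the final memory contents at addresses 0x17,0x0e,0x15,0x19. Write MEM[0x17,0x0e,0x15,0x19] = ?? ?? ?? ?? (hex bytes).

MEM[0x17,0x0e,0x15,0x19] = 24 02 8f 5d

  after D0: wrote 5B at 0x16 = 2acab8db8a
  after D1: wrote 4B at 0x18 = b8db8ab1
  after D2: wrote 6B at 0x15 = 7f168f732402
  after D3: wrote 4B at 0x01 = 168f7324
  after D4: wrote 7B at 0x13 = 2a168f7324b15d
  after D5: wrote 3B at 0x01 = 7e8cc4
query mem[0x17]=0x24, mem[0x0e]=0x02, mem[0x15]=0x8f, mem[0x19]=0x5d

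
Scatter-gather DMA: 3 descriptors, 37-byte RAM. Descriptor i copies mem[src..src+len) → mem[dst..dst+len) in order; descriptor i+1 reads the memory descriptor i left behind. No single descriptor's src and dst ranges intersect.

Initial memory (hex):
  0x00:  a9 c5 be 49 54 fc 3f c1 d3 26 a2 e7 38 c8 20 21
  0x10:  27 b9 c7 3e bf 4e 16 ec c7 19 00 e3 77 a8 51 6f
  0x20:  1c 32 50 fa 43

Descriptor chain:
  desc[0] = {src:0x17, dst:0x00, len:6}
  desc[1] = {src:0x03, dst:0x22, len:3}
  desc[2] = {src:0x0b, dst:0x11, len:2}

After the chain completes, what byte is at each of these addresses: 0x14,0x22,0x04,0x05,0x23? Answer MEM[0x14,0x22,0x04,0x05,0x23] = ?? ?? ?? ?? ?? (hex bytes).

MEM[0x14,0x22,0x04,0x05,0x23] = bf 00 e3 77 e3

D0: mem[0x00..0x05] <- [ec c7 19 00 e3 77]
D1: mem[0x22..0x24] <- [00 e3 77]
D2: mem[0x11..0x12] <- [e7 38]
query mem[0x14]=0xbf, mem[0x22]=0x00, mem[0x04]=0xe3, mem[0x05]=0x77, mem[0x23]=0xe3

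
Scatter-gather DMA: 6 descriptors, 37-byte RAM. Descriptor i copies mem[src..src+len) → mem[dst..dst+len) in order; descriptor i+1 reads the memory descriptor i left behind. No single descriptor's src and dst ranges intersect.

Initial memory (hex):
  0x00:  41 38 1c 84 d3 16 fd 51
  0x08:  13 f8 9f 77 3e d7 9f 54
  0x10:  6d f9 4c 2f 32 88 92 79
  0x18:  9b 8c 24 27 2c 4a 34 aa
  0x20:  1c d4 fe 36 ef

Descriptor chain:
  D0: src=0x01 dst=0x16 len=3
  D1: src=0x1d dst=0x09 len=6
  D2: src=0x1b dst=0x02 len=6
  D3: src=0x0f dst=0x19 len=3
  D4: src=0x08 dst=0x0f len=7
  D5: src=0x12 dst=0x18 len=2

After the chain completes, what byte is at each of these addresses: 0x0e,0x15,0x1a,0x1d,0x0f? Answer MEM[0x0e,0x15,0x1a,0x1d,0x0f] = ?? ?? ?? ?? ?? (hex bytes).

MEM[0x0e,0x15,0x1a,0x1d,0x0f] = fe fe 6d 4a 13

#0 dst[0x16+3] := {0x38,0x1c,0x84}
#1 dst[0x09+6] := {0x4a,0x34,0xaa,0x1c,0xd4,0xfe}
#2 dst[0x02+6] := {0x27,0x2c,0x4a,0x34,0xaa,0x1c}
#3 dst[0x19+3] := {0x54,0x6d,0xf9}
#4 dst[0x0f+7] := {0x13,0x4a,0x34,0xaa,0x1c,0xd4,0xfe}
#5 dst[0x18+2] := {0xaa,0x1c}
query mem[0x0e]=0xfe, mem[0x15]=0xfe, mem[0x1a]=0x6d, mem[0x1d]=0x4a, mem[0x0f]=0x13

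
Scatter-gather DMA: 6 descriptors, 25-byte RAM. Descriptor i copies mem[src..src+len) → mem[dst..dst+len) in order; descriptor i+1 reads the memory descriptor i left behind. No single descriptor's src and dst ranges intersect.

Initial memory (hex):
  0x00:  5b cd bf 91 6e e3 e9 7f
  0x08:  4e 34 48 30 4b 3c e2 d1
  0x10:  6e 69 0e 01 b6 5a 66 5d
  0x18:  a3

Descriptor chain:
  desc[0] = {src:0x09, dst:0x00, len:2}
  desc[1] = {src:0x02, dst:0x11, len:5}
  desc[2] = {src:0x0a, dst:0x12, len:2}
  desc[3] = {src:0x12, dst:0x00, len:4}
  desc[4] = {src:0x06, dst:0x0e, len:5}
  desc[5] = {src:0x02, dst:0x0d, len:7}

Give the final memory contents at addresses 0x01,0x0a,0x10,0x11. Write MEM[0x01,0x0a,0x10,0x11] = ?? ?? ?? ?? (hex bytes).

MEM[0x01,0x0a,0x10,0x11] = 30 48 e3 e9

  after D0: wrote 2B at 0x00 = 3448
  after D1: wrote 5B at 0x11 = bf916ee3e9
  after D2: wrote 2B at 0x12 = 4830
  after D3: wrote 4B at 0x00 = 4830e3e9
  after D4: wrote 5B at 0x0e = e97f4e3448
  after D5: wrote 7B at 0x0d = e3e96ee3e97f4e
query mem[0x01]=0x30, mem[0x0a]=0x48, mem[0x10]=0xe3, mem[0x11]=0xe9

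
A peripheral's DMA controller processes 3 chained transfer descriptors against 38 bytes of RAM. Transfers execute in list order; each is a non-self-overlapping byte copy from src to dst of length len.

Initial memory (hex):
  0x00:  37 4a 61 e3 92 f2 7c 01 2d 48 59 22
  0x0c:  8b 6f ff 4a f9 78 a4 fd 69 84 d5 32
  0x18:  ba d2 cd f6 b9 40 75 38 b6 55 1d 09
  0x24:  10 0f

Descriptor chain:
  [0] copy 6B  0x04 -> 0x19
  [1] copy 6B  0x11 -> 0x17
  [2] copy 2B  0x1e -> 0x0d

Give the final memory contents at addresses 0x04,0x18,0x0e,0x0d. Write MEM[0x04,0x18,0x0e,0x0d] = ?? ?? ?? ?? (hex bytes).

MEM[0x04,0x18,0x0e,0x0d] = 92 a4 38 48

  after D0: wrote 6B at 0x19 = 92f27c012d48
  after D1: wrote 6B at 0x17 = 78a4fd6984d5
  after D2: wrote 2B at 0x0d = 4838
query mem[0x04]=0x92, mem[0x18]=0xa4, mem[0x0e]=0x38, mem[0x0d]=0x48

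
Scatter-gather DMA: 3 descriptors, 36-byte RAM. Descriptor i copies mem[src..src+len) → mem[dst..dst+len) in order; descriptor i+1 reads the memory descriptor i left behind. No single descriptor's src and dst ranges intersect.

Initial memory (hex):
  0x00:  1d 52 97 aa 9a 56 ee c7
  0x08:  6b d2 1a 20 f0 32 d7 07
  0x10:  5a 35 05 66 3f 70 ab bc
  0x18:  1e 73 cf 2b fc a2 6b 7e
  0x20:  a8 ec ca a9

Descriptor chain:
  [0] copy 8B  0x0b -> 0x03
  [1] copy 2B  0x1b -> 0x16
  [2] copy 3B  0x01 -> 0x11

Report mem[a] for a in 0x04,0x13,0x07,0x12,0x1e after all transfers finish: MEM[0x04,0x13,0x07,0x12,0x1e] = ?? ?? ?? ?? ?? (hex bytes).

MEM[0x04,0x13,0x07,0x12,0x1e] = f0 20 07 97 6b

  after D0: wrote 8B at 0x03 = 20f032d7075a3505
  after D1: wrote 2B at 0x16 = 2bfc
  after D2: wrote 3B at 0x11 = 529720
query mem[0x04]=0xf0, mem[0x13]=0x20, mem[0x07]=0x07, mem[0x12]=0x97, mem[0x1e]=0x6b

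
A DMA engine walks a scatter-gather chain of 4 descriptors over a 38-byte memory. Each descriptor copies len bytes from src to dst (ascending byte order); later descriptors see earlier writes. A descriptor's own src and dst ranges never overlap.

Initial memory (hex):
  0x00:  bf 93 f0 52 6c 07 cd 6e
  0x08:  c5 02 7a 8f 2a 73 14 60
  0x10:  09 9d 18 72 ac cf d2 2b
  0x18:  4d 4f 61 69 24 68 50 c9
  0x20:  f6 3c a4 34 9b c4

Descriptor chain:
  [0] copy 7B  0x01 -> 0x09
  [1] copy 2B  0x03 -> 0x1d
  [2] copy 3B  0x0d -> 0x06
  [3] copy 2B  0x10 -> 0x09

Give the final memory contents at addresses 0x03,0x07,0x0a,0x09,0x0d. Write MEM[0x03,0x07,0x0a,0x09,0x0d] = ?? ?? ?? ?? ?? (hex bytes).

MEM[0x03,0x07,0x0a,0x09,0x0d] = 52 cd 9d 09 07

#0 dst[0x09+7] := {0x93,0xf0,0x52,0x6c,0x07,0xcd,0x6e}
#1 dst[0x1d+2] := {0x52,0x6c}
#2 dst[0x06+3] := {0x07,0xcd,0x6e}
#3 dst[0x09+2] := {0x09,0x9d}
query mem[0x03]=0x52, mem[0x07]=0xcd, mem[0x0a]=0x9d, mem[0x09]=0x09, mem[0x0d]=0x07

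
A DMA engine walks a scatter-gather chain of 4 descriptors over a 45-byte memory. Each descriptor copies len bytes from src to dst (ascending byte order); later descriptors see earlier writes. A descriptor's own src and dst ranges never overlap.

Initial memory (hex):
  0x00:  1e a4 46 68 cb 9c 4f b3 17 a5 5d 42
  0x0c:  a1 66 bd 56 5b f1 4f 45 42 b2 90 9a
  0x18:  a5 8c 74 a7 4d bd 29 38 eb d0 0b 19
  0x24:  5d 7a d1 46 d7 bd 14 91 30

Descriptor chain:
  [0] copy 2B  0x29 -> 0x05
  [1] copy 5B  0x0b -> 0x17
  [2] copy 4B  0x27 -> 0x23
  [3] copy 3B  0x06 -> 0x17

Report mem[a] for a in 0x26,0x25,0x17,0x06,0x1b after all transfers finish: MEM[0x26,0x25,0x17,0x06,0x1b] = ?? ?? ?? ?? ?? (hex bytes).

  after D0: wrote 2B at 0x05 = bd14
  after D1: wrote 5B at 0x17 = 42a166bd56
  after D2: wrote 4B at 0x23 = 46d7bd14
  after D3: wrote 3B at 0x17 = 14b317
query mem[0x26]=0x14, mem[0x25]=0xbd, mem[0x17]=0x14, mem[0x06]=0x14, mem[0x1b]=0x56

MEM[0x26,0x25,0x17,0x06,0x1b] = 14 bd 14 14 56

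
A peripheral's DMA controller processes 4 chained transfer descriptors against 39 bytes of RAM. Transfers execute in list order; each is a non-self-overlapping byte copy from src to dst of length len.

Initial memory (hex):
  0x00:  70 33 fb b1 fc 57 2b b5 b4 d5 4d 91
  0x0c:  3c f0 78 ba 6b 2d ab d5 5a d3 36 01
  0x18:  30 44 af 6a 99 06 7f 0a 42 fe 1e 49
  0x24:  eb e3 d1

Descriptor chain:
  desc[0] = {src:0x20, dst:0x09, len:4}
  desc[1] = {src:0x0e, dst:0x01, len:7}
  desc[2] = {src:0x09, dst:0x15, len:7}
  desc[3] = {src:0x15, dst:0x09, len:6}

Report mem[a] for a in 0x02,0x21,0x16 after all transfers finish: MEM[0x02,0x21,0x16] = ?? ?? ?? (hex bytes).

MEM[0x02,0x21,0x16] = ba fe fe

[0] 0x20->0x09 len=4 : 42 fe 1e 49
[1] 0x0e->0x01 len=7 : 78 ba 6b 2d ab d5 5a
[2] 0x09->0x15 len=7 : 42 fe 1e 49 f0 78 ba
[3] 0x15->0x09 len=6 : 42 fe 1e 49 f0 78
query mem[0x02]=0xba, mem[0x21]=0xfe, mem[0x16]=0xfe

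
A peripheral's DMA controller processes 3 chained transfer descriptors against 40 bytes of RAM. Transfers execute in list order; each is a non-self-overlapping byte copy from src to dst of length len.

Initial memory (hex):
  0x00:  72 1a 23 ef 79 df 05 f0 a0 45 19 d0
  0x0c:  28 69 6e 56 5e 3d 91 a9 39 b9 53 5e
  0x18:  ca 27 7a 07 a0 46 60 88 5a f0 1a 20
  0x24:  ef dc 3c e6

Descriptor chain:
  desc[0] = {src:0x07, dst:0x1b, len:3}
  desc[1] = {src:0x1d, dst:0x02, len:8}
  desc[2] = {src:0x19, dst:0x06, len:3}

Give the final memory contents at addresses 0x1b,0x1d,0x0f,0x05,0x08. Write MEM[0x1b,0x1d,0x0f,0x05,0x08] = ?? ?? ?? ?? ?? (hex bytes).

MEM[0x1b,0x1d,0x0f,0x05,0x08] = f0 45 56 5a f0

#0 dst[0x1b+3] := {0xf0,0xa0,0x45}
#1 dst[0x02+8] := {0x45,0x60,0x88,0x5a,0xf0,0x1a,0x20,0xef}
#2 dst[0x06+3] := {0x27,0x7a,0xf0}
query mem[0x1b]=0xf0, mem[0x1d]=0x45, mem[0x0f]=0x56, mem[0x05]=0x5a, mem[0x08]=0xf0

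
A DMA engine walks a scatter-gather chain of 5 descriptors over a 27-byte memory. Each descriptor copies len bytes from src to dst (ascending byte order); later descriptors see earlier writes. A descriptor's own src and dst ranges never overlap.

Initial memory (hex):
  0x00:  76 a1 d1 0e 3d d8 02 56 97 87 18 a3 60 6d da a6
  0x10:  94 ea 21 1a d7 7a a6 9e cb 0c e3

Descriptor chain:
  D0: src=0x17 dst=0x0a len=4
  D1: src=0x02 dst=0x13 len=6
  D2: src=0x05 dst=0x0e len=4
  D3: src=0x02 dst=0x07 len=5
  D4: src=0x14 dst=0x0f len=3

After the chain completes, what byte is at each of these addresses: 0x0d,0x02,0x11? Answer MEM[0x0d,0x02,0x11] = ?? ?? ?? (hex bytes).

MEM[0x0d,0x02,0x11] = e3 d1 d8

D0: mem[0x0a..0x0d] <- [9e cb 0c e3]
D1: mem[0x13..0x18] <- [d1 0e 3d d8 02 56]
D2: mem[0x0e..0x11] <- [d8 02 56 97]
D3: mem[0x07..0x0b] <- [d1 0e 3d d8 02]
D4: mem[0x0f..0x11] <- [0e 3d d8]
query mem[0x0d]=0xe3, mem[0x02]=0xd1, mem[0x11]=0xd8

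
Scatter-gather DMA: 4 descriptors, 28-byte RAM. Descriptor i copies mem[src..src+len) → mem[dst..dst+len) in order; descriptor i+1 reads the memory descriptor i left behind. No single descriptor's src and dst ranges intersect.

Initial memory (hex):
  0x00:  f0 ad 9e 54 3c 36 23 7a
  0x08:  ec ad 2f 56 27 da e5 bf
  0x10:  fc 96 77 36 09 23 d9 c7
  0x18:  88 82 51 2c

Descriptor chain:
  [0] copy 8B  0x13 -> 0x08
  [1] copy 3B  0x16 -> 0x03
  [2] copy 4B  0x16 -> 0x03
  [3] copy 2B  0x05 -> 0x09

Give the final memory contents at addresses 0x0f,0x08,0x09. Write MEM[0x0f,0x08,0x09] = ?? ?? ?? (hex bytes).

MEM[0x0f,0x08,0x09] = 51 36 88

D0: mem[0x08..0x0f] <- [36 09 23 d9 c7 88 82 51]
D1: mem[0x03..0x05] <- [d9 c7 88]
D2: mem[0x03..0x06] <- [d9 c7 88 82]
D3: mem[0x09..0x0a] <- [88 82]
query mem[0x0f]=0x51, mem[0x08]=0x36, mem[0x09]=0x88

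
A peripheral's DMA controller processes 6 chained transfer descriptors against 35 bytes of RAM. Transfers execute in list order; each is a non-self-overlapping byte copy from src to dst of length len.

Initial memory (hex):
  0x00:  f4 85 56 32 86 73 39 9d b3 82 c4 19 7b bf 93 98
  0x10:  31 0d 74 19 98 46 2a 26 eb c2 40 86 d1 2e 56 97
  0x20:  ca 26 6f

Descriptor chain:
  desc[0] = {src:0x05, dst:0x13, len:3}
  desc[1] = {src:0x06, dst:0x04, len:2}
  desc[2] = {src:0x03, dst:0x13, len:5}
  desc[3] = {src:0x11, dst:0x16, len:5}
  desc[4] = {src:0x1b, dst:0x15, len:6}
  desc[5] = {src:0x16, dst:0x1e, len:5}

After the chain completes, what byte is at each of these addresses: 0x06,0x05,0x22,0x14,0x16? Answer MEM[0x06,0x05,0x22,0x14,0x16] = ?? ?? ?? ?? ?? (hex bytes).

MEM[0x06,0x05,0x22,0x14,0x16] = 39 9d ca 39 d1

D0: mem[0x13..0x15] <- [73 39 9d]
D1: mem[0x04..0x05] <- [39 9d]
D2: mem[0x13..0x17] <- [32 39 9d 39 9d]
D3: mem[0x16..0x1a] <- [0d 74 32 39 9d]
D4: mem[0x15..0x1a] <- [86 d1 2e 56 97 ca]
D5: mem[0x1e..0x22] <- [d1 2e 56 97 ca]
query mem[0x06]=0x39, mem[0x05]=0x9d, mem[0x22]=0xca, mem[0x14]=0x39, mem[0x16]=0xd1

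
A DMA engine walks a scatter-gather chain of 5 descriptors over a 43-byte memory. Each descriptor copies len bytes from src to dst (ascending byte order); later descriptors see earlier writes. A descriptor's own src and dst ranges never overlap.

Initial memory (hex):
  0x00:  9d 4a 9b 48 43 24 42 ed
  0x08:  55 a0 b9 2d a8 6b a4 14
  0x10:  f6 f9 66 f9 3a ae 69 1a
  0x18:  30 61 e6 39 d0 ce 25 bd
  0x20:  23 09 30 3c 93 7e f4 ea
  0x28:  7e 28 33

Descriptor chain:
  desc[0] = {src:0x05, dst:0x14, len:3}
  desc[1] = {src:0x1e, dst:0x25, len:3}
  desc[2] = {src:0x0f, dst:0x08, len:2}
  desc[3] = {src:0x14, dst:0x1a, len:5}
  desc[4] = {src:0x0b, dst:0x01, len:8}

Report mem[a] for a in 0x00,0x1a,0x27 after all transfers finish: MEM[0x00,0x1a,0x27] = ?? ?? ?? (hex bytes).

[0] 0x05->0x14 len=3 : 24 42 ed
[1] 0x1e->0x25 len=3 : 25 bd 23
[2] 0x0f->0x08 len=2 : 14 f6
[3] 0x14->0x1a len=5 : 24 42 ed 1a 30
[4] 0x0b->0x01 len=8 : 2d a8 6b a4 14 f6 f9 66
query mem[0x00]=0x9d, mem[0x1a]=0x24, mem[0x27]=0x23

MEM[0x00,0x1a,0x27] = 9d 24 23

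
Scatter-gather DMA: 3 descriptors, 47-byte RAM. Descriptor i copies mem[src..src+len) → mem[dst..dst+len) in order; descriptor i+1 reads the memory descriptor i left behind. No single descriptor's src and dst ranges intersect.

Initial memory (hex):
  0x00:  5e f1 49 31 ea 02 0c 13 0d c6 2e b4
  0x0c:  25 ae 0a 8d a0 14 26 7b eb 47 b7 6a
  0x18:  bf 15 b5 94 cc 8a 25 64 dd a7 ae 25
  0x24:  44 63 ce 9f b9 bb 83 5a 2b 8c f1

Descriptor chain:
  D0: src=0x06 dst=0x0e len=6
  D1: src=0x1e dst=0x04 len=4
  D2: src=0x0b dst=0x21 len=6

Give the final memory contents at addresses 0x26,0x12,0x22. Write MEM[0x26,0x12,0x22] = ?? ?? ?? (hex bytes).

  after D0: wrote 6B at 0x0e = 0c130dc62eb4
  after D1: wrote 4B at 0x04 = 2564dda7
  after D2: wrote 6B at 0x21 = b425ae0c130d
query mem[0x26]=0x0d, mem[0x12]=0x2e, mem[0x22]=0x25

MEM[0x26,0x12,0x22] = 0d 2e 25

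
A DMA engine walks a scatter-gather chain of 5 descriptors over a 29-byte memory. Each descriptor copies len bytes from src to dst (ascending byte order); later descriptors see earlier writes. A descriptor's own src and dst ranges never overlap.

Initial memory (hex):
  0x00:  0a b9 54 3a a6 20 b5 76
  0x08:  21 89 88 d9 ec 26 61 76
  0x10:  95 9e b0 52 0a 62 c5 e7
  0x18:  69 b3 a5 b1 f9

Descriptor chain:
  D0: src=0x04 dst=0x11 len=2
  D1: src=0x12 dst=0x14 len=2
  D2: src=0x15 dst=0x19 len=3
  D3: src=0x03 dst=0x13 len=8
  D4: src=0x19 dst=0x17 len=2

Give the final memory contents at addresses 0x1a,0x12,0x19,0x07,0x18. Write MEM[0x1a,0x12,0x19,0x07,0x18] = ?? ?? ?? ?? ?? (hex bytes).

#0 dst[0x11+2] := {0xa6,0x20}
#1 dst[0x14+2] := {0x20,0x52}
#2 dst[0x19+3] := {0x52,0xc5,0xe7}
#3 dst[0x13+8] := {0x3a,0xa6,0x20,0xb5,0x76,0x21,0x89,0x88}
#4 dst[0x17+2] := {0x89,0x88}
query mem[0x1a]=0x88, mem[0x12]=0x20, mem[0x19]=0x89, mem[0x07]=0x76, mem[0x18]=0x88

MEM[0x1a,0x12,0x19,0x07,0x18] = 88 20 89 76 88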